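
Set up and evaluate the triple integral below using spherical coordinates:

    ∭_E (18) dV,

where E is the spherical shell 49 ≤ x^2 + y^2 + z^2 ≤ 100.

In spherical coordinates, x = ρ sin(φ) cos(θ), y = ρ sin(φ) sin(θ), z = ρ cos(φ), and dV = ρ^2 sin(φ) dρ dφ dθ.

The integrand becomes 18, so

    ∭_E (18) dV = ∫_{0}^{2π} ∫_{0}^{π} ∫_{7}^{10} (18) · ρ^2 sin(φ) dρ dφ dθ.

Inner (ρ): 3942sin(φ).
Middle (φ): 7884.
Outer (θ): 15768π.

Therefore the triple integral equals 15768π.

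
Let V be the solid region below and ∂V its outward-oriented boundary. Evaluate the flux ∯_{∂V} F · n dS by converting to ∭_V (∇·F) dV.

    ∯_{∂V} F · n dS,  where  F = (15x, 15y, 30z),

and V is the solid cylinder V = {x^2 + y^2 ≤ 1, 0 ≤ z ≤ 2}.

By the divergence theorem,

    ∯_{∂V} F · n dS = ∭_V (∇ · F) dV.

Compute the divergence:
    ∇ · F = ∂F_x/∂x + ∂F_y/∂y + ∂F_z/∂z = 15 + 15 + 30 = 60.

In cylindrical coordinates, x = r cos(θ), y = r sin(θ), z = z, dV = r dr dθ dz, with 0 ≤ r ≤ 1, 0 ≤ θ ≤ 2π, 0 ≤ z ≤ 2.

The integrand, after substitution and multiplying by the volume element, becomes (60) · r, so

    ∭_V (∇·F) dV = ∫_0^{2π} ∫_0^{1} ∫_0^{2} (60) · r dz dr dθ.

Inner (z from 0 to 2): 120r.
Middle (r from 0 to 1): 60.
Outer (θ from 0 to 2π): 120π.

Therefore ∯_{∂V} F · n dS = 120π.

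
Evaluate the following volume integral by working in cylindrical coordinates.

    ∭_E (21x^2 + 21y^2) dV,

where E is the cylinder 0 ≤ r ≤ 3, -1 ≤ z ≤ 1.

In cylindrical coordinates, x = r cos(θ), y = r sin(θ), z = z, and dV = r dr dθ dz.

The integrand becomes 21r^2, so

    ∭_E (21x^2 + 21y^2) dV = ∫_{0}^{2π} ∫_{0}^{3} ∫_{-1}^{1} (21r^2) · r dz dr dθ.

Inner (z): 42r^3.
Middle (r from 0 to 3): 1701/2.
Outer (θ): 1701π.

Therefore the triple integral equals 1701π.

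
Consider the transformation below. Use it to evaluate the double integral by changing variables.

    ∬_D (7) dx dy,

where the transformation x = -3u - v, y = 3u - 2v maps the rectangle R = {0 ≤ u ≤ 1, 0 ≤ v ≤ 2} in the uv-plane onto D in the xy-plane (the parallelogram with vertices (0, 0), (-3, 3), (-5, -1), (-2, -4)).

Compute the Jacobian determinant of (x, y) with respect to (u, v):

    ∂(x,y)/∂(u,v) = | -3  -1 | = (-3)(-2) - (-1)(3) = 9.
                   | 3  -2 |

Its absolute value is |J| = 9 (the area scaling factor).

Substituting x = -3u - v, y = 3u - 2v into the integrand,

    7 → 7,

so the integral becomes

    ∬_R (7) · |J| du dv = ∫_0^1 ∫_0^2 (63) dv du.

Inner (v): 126.
Outer (u): 126.

Therefore ∬_D (7) dx dy = 126.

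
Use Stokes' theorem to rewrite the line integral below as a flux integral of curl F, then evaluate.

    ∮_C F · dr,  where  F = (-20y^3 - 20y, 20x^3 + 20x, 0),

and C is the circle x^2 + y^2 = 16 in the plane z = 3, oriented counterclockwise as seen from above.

Let S be the flat disk x^2 + y^2 ≤ 16 in the plane z = 3, with upward unit normal n̂ = ẑ. By Stokes' theorem,

    ∮_C F · dr = ∬_S (∇ × F) · n̂ dS = ∬_D (curl F)_z dA,

where D is the disk x^2 + y^2 ≤ 16.

Compute the curl of F = (-20y^3 - 20y, 20x^3 + 20x, 0):
    (∇ × F)_x = ∂F_z/∂y - ∂F_y/∂z = 0,
    (∇ × F)_y = ∂F_x/∂z - ∂F_z/∂x = 0,
    (∇ × F)_z = ∂F_y/∂x - ∂F_x/∂y = 60x^2 + 60y^2 + 40.

On z = 3, (curl F)_z = 60x^2 + 60y^2 + 40.

Convert to polar (x = r cos θ, y = r sin θ, dA = r dr dθ); the integrand becomes 60r^2 + 40, so

    ∬_D (curl F)_z dA = ∫_0^{2π} ∫_0^{4} (60r^2 + 40) · r dr dθ.

Inner (r from 0 to 4): 4160.
Outer (θ from 0 to 2π): 8320π.

Therefore ∮_C F · dr = 8320π.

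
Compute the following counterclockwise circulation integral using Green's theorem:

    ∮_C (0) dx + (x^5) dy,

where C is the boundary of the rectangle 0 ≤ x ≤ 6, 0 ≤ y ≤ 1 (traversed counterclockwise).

Green's theorem converts the closed line integral into a double integral over the enclosed region D:

    ∮_C P dx + Q dy = ∬_D (∂Q/∂x - ∂P/∂y) dA.

Here P = 0, Q = x^5, so

    ∂Q/∂x = 5x^4,    ∂P/∂y = 0,
    ∂Q/∂x - ∂P/∂y = 5x^4.

D is the region 0 ≤ x ≤ 6, 0 ≤ y ≤ 1. Evaluating the double integral:

    ∬_D (5x^4) dA = ∫_0^{6} ∫_0^{1} (5x^4) dy dx.

Inner (y from 0 to 1): 5x^4.
Outer (x from 0 to 6): 7776.

Therefore ∮_C P dx + Q dy = 7776.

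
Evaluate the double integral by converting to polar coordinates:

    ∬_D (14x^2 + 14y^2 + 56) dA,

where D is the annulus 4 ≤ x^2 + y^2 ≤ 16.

The region D is 2 ≤ r ≤ 4, 0 ≤ θ ≤ 2π in polar coordinates, where x = r cos(θ), y = r sin(θ), and dA = r dr dθ.

Under the substitution, the integrand becomes 14r^2 + 56, so

    ∬_D (14x^2 + 14y^2 + 56) dA = ∫_{0}^{2π} ∫_{2}^{4} (14r^2 + 56) · r dr dθ.

Inner integral (in r): ∫_{2}^{4} (14r^2 + 56) · r dr = 1176.

Outer integral (in θ): ∫_{0}^{2π} (1176) dθ = 2352π.

Therefore ∬_D (14x^2 + 14y^2 + 56) dA = 2352π.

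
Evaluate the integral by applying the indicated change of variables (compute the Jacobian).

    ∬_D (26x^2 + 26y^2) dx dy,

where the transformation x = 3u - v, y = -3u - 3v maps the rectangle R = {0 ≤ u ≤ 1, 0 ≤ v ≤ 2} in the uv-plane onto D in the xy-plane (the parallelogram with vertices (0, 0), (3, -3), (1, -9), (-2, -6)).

Compute the Jacobian determinant of (x, y) with respect to (u, v):

    ∂(x,y)/∂(u,v) = | 3  -1 | = (3)(-3) - (-1)(-3) = -12.
                   | -3  -3 |

Its absolute value is |J| = 12 (the area scaling factor).

Substituting x = 3u - v, y = -3u - 3v into the integrand,

    26x^2 + 26y^2 → 468u^2 + 312u v + 260v^2,

so the integral becomes

    ∬_R (468u^2 + 312u v + 260v^2) · |J| du dv = ∫_0^1 ∫_0^2 (5616u^2 + 3744u v + 3120v^2) dv du.

Inner (v): 11232u^2 + 7488u + 8320.
Outer (u): 15808.

Therefore ∬_D (26x^2 + 26y^2) dx dy = 15808.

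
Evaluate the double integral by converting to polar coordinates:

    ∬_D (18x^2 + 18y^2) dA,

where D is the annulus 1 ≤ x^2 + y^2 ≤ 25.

The region D is 1 ≤ r ≤ 5, 0 ≤ θ ≤ 2π in polar coordinates, where x = r cos(θ), y = r sin(θ), and dA = r dr dθ.

Under the substitution, the integrand becomes 18r^2, so

    ∬_D (18x^2 + 18y^2) dA = ∫_{0}^{2π} ∫_{1}^{5} (18r^2) · r dr dθ.

Inner integral (in r): ∫_{1}^{5} (18r^2) · r dr = 2808.

Outer integral (in θ): ∫_{0}^{2π} (2808) dθ = 5616π.

Therefore ∬_D (18x^2 + 18y^2) dA = 5616π.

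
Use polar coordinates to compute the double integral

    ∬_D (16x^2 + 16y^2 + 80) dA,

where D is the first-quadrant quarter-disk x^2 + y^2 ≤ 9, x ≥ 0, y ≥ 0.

The region D is 0 ≤ r ≤ 3, 0 ≤ θ ≤ π/2 in polar coordinates, where x = r cos(θ), y = r sin(θ), and dA = r dr dθ.

Under the substitution, the integrand becomes 16r^2 + 80, so

    ∬_D (16x^2 + 16y^2 + 80) dA = ∫_{0}^{π/2} ∫_{0}^{3} (16r^2 + 80) · r dr dθ.

Inner integral (in r): ∫_{0}^{3} (16r^2 + 80) · r dr = 684.

Outer integral (in θ): ∫_{0}^{π/2} (684) dθ = 342π.

Therefore ∬_D (16x^2 + 16y^2 + 80) dA = 342π.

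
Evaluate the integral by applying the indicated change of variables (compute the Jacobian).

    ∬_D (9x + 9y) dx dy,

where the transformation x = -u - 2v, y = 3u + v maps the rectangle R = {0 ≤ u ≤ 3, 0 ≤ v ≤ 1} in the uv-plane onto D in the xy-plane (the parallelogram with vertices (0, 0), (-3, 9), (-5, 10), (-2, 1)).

Compute the Jacobian determinant of (x, y) with respect to (u, v):

    ∂(x,y)/∂(u,v) = | -1  -2 | = (-1)(1) - (-2)(3) = 5.
                   | 3  1 |

Its absolute value is |J| = 5 (the area scaling factor).

Substituting x = -u - 2v, y = 3u + v into the integrand,

    9x + 9y → 18u - 9v,

so the integral becomes

    ∬_R (18u - 9v) · |J| du dv = ∫_0^3 ∫_0^1 (90u - 45v) dv du.

Inner (v): 90u - 45/2.
Outer (u): 675/2.

Therefore ∬_D (9x + 9y) dx dy = 675/2.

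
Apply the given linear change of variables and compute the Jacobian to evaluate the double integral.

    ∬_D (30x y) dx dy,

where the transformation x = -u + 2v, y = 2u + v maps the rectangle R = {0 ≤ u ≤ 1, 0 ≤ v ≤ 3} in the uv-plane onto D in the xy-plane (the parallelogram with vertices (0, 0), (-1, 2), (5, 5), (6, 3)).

Compute the Jacobian determinant of (x, y) with respect to (u, v):

    ∂(x,y)/∂(u,v) = | -1  2 | = (-1)(1) - (2)(2) = -5.
                   | 2  1 |

Its absolute value is |J| = 5 (the area scaling factor).

Substituting x = -u + 2v, y = 2u + v into the integrand,

    30x y → -60u^2 + 90u v + 60v^2,

so the integral becomes

    ∬_R (-60u^2 + 90u v + 60v^2) · |J| du dv = ∫_0^1 ∫_0^3 (-300u^2 + 450u v + 300v^2) dv du.

Inner (v): -900u^2 + 2025u + 2700.
Outer (u): 6825/2.

Therefore ∬_D (30x y) dx dy = 6825/2.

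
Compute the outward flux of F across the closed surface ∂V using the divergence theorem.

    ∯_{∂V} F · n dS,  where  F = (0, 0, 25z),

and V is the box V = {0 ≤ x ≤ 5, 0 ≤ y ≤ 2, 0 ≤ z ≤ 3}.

By the divergence theorem,

    ∯_{∂V} F · n dS = ∭_V (∇ · F) dV.

Compute the divergence:
    ∇ · F = ∂F_x/∂x + ∂F_y/∂y + ∂F_z/∂z = 0 + 0 + 25 = 25.

V is a rectangular box, so dV = dx dy dz with 0 ≤ x ≤ 5, 0 ≤ y ≤ 2, 0 ≤ z ≤ 3.

Integrate (25) over V as an iterated integral:

    ∭_V (∇·F) dV = ∫_0^{5} ∫_0^{2} ∫_0^{3} (25) dz dy dx.

Inner (z from 0 to 3): 75.
Middle (y from 0 to 2): 150.
Outer (x from 0 to 5): 750.

Therefore ∯_{∂V} F · n dS = 750.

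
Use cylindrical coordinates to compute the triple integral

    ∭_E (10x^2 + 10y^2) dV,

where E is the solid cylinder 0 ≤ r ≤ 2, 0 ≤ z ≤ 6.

In cylindrical coordinates, x = r cos(θ), y = r sin(θ), z = z, and dV = r dr dθ dz.

The integrand becomes 10r^2, so

    ∭_E (10x^2 + 10y^2) dV = ∫_{0}^{2π} ∫_{0}^{2} ∫_{0}^{6} (10r^2) · r dz dr dθ.

Inner (z): 60r^3.
Middle (r from 0 to 2): 240.
Outer (θ): 480π.

Therefore the triple integral equals 480π.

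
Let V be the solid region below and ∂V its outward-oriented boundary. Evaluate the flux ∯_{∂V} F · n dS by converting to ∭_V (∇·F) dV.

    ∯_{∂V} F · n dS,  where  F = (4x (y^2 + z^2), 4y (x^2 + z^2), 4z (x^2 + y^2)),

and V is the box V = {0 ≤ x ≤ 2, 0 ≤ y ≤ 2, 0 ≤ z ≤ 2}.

By the divergence theorem,

    ∯_{∂V} F · n dS = ∭_V (∇ · F) dV.

Compute the divergence:
    ∇ · F = ∂F_x/∂x + ∂F_y/∂y + ∂F_z/∂z = 4y^2 + 4z^2 + 4x^2 + 4z^2 + 4x^2 + 4y^2 = 8x^2 + 8y^2 + 8z^2.

V is a rectangular box, so dV = dx dy dz with 0 ≤ x ≤ 2, 0 ≤ y ≤ 2, 0 ≤ z ≤ 2.

Integrate (8x^2 + 8y^2 + 8z^2) over V as an iterated integral:

    ∭_V (∇·F) dV = ∫_0^{2} ∫_0^{2} ∫_0^{2} (8x^2 + 8y^2 + 8z^2) dz dy dx.

Inner (z from 0 to 2): 16x^2 + 16y^2 + 64/3.
Middle (y from 0 to 2): 32x^2 + 256/3.
Outer (x from 0 to 2): 256.

Therefore ∯_{∂V} F · n dS = 256.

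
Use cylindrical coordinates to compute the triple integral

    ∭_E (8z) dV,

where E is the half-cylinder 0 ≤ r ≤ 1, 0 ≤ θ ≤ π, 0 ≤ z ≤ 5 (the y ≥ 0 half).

In cylindrical coordinates, x = r cos(θ), y = r sin(θ), z = z, and dV = r dr dθ dz.

The integrand becomes 8z, so

    ∭_E (8z) dV = ∫_{0}^{π} ∫_{0}^{1} ∫_{0}^{5} (8z) · r dz dr dθ.

Inner (z): 100r.
Middle (r from 0 to 1): 50.
Outer (θ): 50π.

Therefore the triple integral equals 50π.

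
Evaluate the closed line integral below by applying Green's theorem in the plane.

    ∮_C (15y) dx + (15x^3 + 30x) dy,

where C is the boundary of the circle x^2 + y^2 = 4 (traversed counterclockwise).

Green's theorem converts the closed line integral into a double integral over the enclosed region D:

    ∮_C P dx + Q dy = ∬_D (∂Q/∂x - ∂P/∂y) dA.

Here P = 15y, Q = 15x^3 + 30x, so

    ∂Q/∂x = 45x^2 + 30,    ∂P/∂y = 15,
    ∂Q/∂x - ∂P/∂y = 45x^2 + 15.

D is the region x^2 + y^2 ≤ 4. Evaluating the double integral:

In polar coordinates (x = r cos θ, y = r sin θ, dA = r dr dθ) the integrand becomes 45r^2cos(θ)^2 + 15, so

    ∬_D (45x^2 + 15) dA = ∫_0^{2π} ∫_0^{2} (45r^2cos(θ)^2 + 15) · r dr dθ.

Inner (r from 0 to 2): 180cos(θ)^2 + 30.
Outer (θ from 0 to 2π): 240π.

Therefore ∮_C P dx + Q dy = 240π.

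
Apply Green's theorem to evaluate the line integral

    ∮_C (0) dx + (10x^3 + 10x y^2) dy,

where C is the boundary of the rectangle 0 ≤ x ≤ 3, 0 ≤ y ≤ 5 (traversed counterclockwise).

Green's theorem converts the closed line integral into a double integral over the enclosed region D:

    ∮_C P dx + Q dy = ∬_D (∂Q/∂x - ∂P/∂y) dA.

Here P = 0, Q = 10x^3 + 10x y^2, so

    ∂Q/∂x = 30x^2 + 10y^2,    ∂P/∂y = 0,
    ∂Q/∂x - ∂P/∂y = 30x^2 + 10y^2.

D is the region 0 ≤ x ≤ 3, 0 ≤ y ≤ 5. Evaluating the double integral:

    ∬_D (30x^2 + 10y^2) dA = ∫_0^{3} ∫_0^{5} (30x^2 + 10y^2) dy dx.

Inner (y from 0 to 5): 150x^2 + 1250/3.
Outer (x from 0 to 3): 2600.

Therefore ∮_C P dx + Q dy = 2600.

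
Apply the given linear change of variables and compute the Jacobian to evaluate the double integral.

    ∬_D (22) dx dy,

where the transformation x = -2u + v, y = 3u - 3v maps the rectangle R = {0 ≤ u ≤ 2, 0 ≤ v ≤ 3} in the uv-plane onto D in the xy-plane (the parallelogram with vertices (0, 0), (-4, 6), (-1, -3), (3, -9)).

Compute the Jacobian determinant of (x, y) with respect to (u, v):

    ∂(x,y)/∂(u,v) = | -2  1 | = (-2)(-3) - (1)(3) = 3.
                   | 3  -3 |

Its absolute value is |J| = 3 (the area scaling factor).

Substituting x = -2u + v, y = 3u - 3v into the integrand,

    22 → 22,

so the integral becomes

    ∬_R (22) · |J| du dv = ∫_0^2 ∫_0^3 (66) dv du.

Inner (v): 198.
Outer (u): 396.

Therefore ∬_D (22) dx dy = 396.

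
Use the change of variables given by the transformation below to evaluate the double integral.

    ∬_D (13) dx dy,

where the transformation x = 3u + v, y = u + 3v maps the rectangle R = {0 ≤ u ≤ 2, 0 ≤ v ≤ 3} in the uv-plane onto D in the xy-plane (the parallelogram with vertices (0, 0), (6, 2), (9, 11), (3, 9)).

Compute the Jacobian determinant of (x, y) with respect to (u, v):

    ∂(x,y)/∂(u,v) = | 3  1 | = (3)(3) - (1)(1) = 8.
                   | 1  3 |

Its absolute value is |J| = 8 (the area scaling factor).

Substituting x = 3u + v, y = u + 3v into the integrand,

    13 → 13,

so the integral becomes

    ∬_R (13) · |J| du dv = ∫_0^2 ∫_0^3 (104) dv du.

Inner (v): 312.
Outer (u): 624.

Therefore ∬_D (13) dx dy = 624.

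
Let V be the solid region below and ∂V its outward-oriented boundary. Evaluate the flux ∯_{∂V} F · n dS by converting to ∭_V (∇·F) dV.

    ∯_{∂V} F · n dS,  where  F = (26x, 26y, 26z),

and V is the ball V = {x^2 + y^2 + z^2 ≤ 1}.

By the divergence theorem,

    ∯_{∂V} F · n dS = ∭_V (∇ · F) dV.

Compute the divergence:
    ∇ · F = ∂F_x/∂x + ∂F_y/∂y + ∂F_z/∂z = 26 + 26 + 26 = 78.

In spherical coordinates, x = ρ sin(φ) cos(θ), y = ρ sin(φ) sin(θ), z = ρ cos(φ), dV = ρ^2 sin(φ) dρ dφ dθ, with 0 ≤ ρ ≤ 1, 0 ≤ φ ≤ π, 0 ≤ θ ≤ 2π.

The integrand, after substitution and multiplying by the volume element, becomes (78) · ρ^2 sin(φ), so

    ∭_V (∇·F) dV = ∫_0^{2π} ∫_0^{π} ∫_0^{1} (78) · ρ^2 sin(φ) dρ dφ dθ.

Inner (ρ from 0 to 1): 26sin(φ).
Middle (φ from 0 to π): 52.
Outer (θ from 0 to 2π): 104π.

Therefore ∯_{∂V} F · n dS = 104π.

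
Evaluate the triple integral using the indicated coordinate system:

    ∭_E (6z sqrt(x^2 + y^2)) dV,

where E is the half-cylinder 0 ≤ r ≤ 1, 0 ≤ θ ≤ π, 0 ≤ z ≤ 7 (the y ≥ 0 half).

In cylindrical coordinates, x = r cos(θ), y = r sin(θ), z = z, and dV = r dr dθ dz.

The integrand becomes 6r z, so

    ∭_E (6z sqrt(x^2 + y^2)) dV = ∫_{0}^{π} ∫_{0}^{1} ∫_{0}^{7} (6r z) · r dz dr dθ.

Inner (z): 147r^2.
Middle (r from 0 to 1): 49.
Outer (θ): 49π.

Therefore the triple integral equals 49π.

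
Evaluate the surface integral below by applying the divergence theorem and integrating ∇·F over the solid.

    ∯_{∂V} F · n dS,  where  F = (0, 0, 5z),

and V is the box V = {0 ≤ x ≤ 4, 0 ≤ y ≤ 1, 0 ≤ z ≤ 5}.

By the divergence theorem,

    ∯_{∂V} F · n dS = ∭_V (∇ · F) dV.

Compute the divergence:
    ∇ · F = ∂F_x/∂x + ∂F_y/∂y + ∂F_z/∂z = 0 + 0 + 5 = 5.

V is a rectangular box, so dV = dx dy dz with 0 ≤ x ≤ 4, 0 ≤ y ≤ 1, 0 ≤ z ≤ 5.

Integrate (5) over V as an iterated integral:

    ∭_V (∇·F) dV = ∫_0^{4} ∫_0^{1} ∫_0^{5} (5) dz dy dx.

Inner (z from 0 to 5): 25.
Middle (y from 0 to 1): 25.
Outer (x from 0 to 4): 100.

Therefore ∯_{∂V} F · n dS = 100.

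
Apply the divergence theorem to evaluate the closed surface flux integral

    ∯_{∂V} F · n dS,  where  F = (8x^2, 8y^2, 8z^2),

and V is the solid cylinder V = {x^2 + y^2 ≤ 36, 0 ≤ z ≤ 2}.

By the divergence theorem,

    ∯_{∂V} F · n dS = ∭_V (∇ · F) dV.

Compute the divergence:
    ∇ · F = ∂F_x/∂x + ∂F_y/∂y + ∂F_z/∂z = 16x + 16y + 16z.

In cylindrical coordinates, x = r cos(θ), y = r sin(θ), z = z, dV = r dr dθ dz, with 0 ≤ r ≤ 6, 0 ≤ θ ≤ 2π, 0 ≤ z ≤ 2.

The integrand, after substitution and multiplying by the volume element, becomes (16sqrt(2)r sin(θ + π/4) + 16z) · r, so

    ∭_V (∇·F) dV = ∫_0^{2π} ∫_0^{6} ∫_0^{2} (16sqrt(2)r sin(θ + π/4) + 16z) · r dz dr dθ.

Inner (z from 0 to 2): 32r (sqrt(2)r sin(θ + π/4) + 1).
Middle (r from 0 to 6): 2304sqrt(2)sin(θ + π/4) + 576.
Outer (θ from 0 to 2π): 1152π.

Therefore ∯_{∂V} F · n dS = 1152π.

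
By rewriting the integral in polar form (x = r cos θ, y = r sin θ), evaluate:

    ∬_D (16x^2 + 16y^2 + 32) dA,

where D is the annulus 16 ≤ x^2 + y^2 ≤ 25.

The region D is 4 ≤ r ≤ 5, 0 ≤ θ ≤ 2π in polar coordinates, where x = r cos(θ), y = r sin(θ), and dA = r dr dθ.

Under the substitution, the integrand becomes 16r^2 + 32, so

    ∬_D (16x^2 + 16y^2 + 32) dA = ∫_{0}^{2π} ∫_{4}^{5} (16r^2 + 32) · r dr dθ.

Inner integral (in r): ∫_{4}^{5} (16r^2 + 32) · r dr = 1620.

Outer integral (in θ): ∫_{0}^{2π} (1620) dθ = 3240π.

Therefore ∬_D (16x^2 + 16y^2 + 32) dA = 3240π.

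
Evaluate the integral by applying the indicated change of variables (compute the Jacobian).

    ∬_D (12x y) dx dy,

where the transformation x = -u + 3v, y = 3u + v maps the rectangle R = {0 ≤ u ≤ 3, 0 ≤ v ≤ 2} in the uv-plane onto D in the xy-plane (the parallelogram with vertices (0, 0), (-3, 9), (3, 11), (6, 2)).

Compute the Jacobian determinant of (x, y) with respect to (u, v):

    ∂(x,y)/∂(u,v) = | -1  3 | = (-1)(1) - (3)(3) = -10.
                   | 3  1 |

Its absolute value is |J| = 10 (the area scaling factor).

Substituting x = -u + 3v, y = 3u + v into the integrand,

    12x y → -36u^2 + 96u v + 36v^2,

so the integral becomes

    ∬_R (-36u^2 + 96u v + 36v^2) · |J| du dv = ∫_0^3 ∫_0^2 (-360u^2 + 960u v + 360v^2) dv du.

Inner (v): -720u^2 + 1920u + 960.
Outer (u): 5040.

Therefore ∬_D (12x y) dx dy = 5040.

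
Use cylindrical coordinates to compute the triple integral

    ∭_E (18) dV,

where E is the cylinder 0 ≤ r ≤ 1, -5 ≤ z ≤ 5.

In cylindrical coordinates, x = r cos(θ), y = r sin(θ), z = z, and dV = r dr dθ dz.

The integrand becomes 18, so

    ∭_E (18) dV = ∫_{0}^{2π} ∫_{0}^{1} ∫_{-5}^{5} (18) · r dz dr dθ.

Inner (z): 180r.
Middle (r from 0 to 1): 90.
Outer (θ): 180π.

Therefore the triple integral equals 180π.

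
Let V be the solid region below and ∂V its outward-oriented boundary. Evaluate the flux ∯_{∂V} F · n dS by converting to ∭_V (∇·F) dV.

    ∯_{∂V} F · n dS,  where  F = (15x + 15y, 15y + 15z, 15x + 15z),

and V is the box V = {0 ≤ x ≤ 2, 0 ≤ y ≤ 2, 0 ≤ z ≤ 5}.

By the divergence theorem,

    ∯_{∂V} F · n dS = ∭_V (∇ · F) dV.

Compute the divergence:
    ∇ · F = ∂F_x/∂x + ∂F_y/∂y + ∂F_z/∂z = 15 + 15 + 15 = 45.

V is a rectangular box, so dV = dx dy dz with 0 ≤ x ≤ 2, 0 ≤ y ≤ 2, 0 ≤ z ≤ 5.

Integrate (45) over V as an iterated integral:

    ∭_V (∇·F) dV = ∫_0^{2} ∫_0^{2} ∫_0^{5} (45) dz dy dx.

Inner (z from 0 to 5): 225.
Middle (y from 0 to 2): 450.
Outer (x from 0 to 2): 900.

Therefore ∯_{∂V} F · n dS = 900.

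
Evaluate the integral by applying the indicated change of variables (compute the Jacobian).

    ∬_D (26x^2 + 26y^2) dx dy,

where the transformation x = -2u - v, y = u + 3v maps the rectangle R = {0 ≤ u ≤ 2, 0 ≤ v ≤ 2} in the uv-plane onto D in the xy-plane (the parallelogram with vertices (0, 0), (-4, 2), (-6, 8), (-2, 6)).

Compute the Jacobian determinant of (x, y) with respect to (u, v):

    ∂(x,y)/∂(u,v) = | -2  -1 | = (-2)(3) - (-1)(1) = -5.
                   | 1  3 |

Its absolute value is |J| = 5 (the area scaling factor).

Substituting x = -2u - v, y = u + 3v into the integrand,

    26x^2 + 26y^2 → 130u^2 + 260u v + 260v^2,

so the integral becomes

    ∬_R (130u^2 + 260u v + 260v^2) · |J| du dv = ∫_0^2 ∫_0^2 (650u^2 + 1300u v + 1300v^2) dv du.

Inner (v): 1300u^2 + 2600u + 10400/3.
Outer (u): 15600.

Therefore ∬_D (26x^2 + 26y^2) dx dy = 15600.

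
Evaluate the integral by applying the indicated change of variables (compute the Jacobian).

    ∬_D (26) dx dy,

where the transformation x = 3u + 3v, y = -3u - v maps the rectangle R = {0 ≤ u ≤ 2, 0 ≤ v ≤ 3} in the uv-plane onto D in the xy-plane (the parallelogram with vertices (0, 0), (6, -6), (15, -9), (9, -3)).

Compute the Jacobian determinant of (x, y) with respect to (u, v):

    ∂(x,y)/∂(u,v) = | 3  3 | = (3)(-1) - (3)(-3) = 6.
                   | -3  -1 |

Its absolute value is |J| = 6 (the area scaling factor).

Substituting x = 3u + 3v, y = -3u - v into the integrand,

    26 → 26,

so the integral becomes

    ∬_R (26) · |J| du dv = ∫_0^2 ∫_0^3 (156) dv du.

Inner (v): 468.
Outer (u): 936.

Therefore ∬_D (26) dx dy = 936.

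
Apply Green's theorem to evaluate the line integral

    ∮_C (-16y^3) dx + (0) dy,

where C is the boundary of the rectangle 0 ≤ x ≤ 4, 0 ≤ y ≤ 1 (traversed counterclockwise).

Green's theorem converts the closed line integral into a double integral over the enclosed region D:

    ∮_C P dx + Q dy = ∬_D (∂Q/∂x - ∂P/∂y) dA.

Here P = -16y^3, Q = 0, so

    ∂Q/∂x = 0,    ∂P/∂y = -48y^2,
    ∂Q/∂x - ∂P/∂y = 48y^2.

D is the region 0 ≤ x ≤ 4, 0 ≤ y ≤ 1. Evaluating the double integral:

    ∬_D (48y^2) dA = ∫_0^{4} ∫_0^{1} (48y^2) dy dx.

Inner (y from 0 to 1): 16.
Outer (x from 0 to 4): 64.

Therefore ∮_C P dx + Q dy = 64.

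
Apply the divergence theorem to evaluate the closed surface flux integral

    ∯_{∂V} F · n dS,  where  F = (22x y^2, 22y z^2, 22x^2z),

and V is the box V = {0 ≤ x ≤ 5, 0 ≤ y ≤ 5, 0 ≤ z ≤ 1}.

By the divergence theorem,

    ∯_{∂V} F · n dS = ∭_V (∇ · F) dV.

Compute the divergence:
    ∇ · F = ∂F_x/∂x + ∂F_y/∂y + ∂F_z/∂z = 22y^2 + 22z^2 + 22x^2 = 22x^2 + 22y^2 + 22z^2.

V is a rectangular box, so dV = dx dy dz with 0 ≤ x ≤ 5, 0 ≤ y ≤ 5, 0 ≤ z ≤ 1.

Integrate (22x^2 + 22y^2 + 22z^2) over V as an iterated integral:

    ∭_V (∇·F) dV = ∫_0^{5} ∫_0^{5} ∫_0^{1} (22x^2 + 22y^2 + 22z^2) dz dy dx.

Inner (z from 0 to 1): 22x^2 + 22y^2 + 22/3.
Middle (y from 0 to 5): 110x^2 + 2860/3.
Outer (x from 0 to 5): 9350.

Therefore ∯_{∂V} F · n dS = 9350.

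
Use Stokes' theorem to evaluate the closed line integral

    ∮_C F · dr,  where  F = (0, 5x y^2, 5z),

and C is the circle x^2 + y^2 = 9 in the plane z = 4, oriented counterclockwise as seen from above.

Let S be the flat disk x^2 + y^2 ≤ 9 in the plane z = 4, with upward unit normal n̂ = ẑ. By Stokes' theorem,

    ∮_C F · dr = ∬_S (∇ × F) · n̂ dS = ∬_D (curl F)_z dA,

where D is the disk x^2 + y^2 ≤ 9.

Compute the curl of F = (0, 5x y^2, 5z):
    (∇ × F)_x = ∂F_z/∂y - ∂F_y/∂z = 0,
    (∇ × F)_y = ∂F_x/∂z - ∂F_z/∂x = 0,
    (∇ × F)_z = ∂F_y/∂x - ∂F_x/∂y = 5y^2.

On z = 4, (curl F)_z = 5y^2.

Convert to polar (x = r cos θ, y = r sin θ, dA = r dr dθ); the integrand becomes 5r^2sin(θ)^2, so

    ∬_D (curl F)_z dA = ∫_0^{2π} ∫_0^{3} (5r^2sin(θ)^2) · r dr dθ.

Inner (r from 0 to 3): 405sin(θ)^2/4.
Outer (θ from 0 to 2π): 405π/4.

Therefore ∮_C F · dr = 405π/4.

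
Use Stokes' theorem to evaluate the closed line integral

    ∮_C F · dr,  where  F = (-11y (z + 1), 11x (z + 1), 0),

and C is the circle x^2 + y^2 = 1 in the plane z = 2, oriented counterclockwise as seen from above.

Let S be the flat disk x^2 + y^2 ≤ 1 in the plane z = 2, with upward unit normal n̂ = ẑ. By Stokes' theorem,

    ∮_C F · dr = ∬_S (∇ × F) · n̂ dS = ∬_D (curl F)_z dA,

where D is the disk x^2 + y^2 ≤ 1.

Compute the curl of F = (-11y (z + 1), 11x (z + 1), 0):
    (∇ × F)_x = ∂F_z/∂y - ∂F_y/∂z = -11x,
    (∇ × F)_y = ∂F_x/∂z - ∂F_z/∂x = -11y,
    (∇ × F)_z = ∂F_y/∂x - ∂F_x/∂y = 22z + 22.

On z = 2, (curl F)_z = 66.

Convert to polar (x = r cos θ, y = r sin θ, dA = r dr dθ); the integrand becomes 66, so

    ∬_D (curl F)_z dA = ∫_0^{2π} ∫_0^{1} (66) · r dr dθ.

Inner (r from 0 to 1): 33.
Outer (θ from 0 to 2π): 66π.

Therefore ∮_C F · dr = 66π.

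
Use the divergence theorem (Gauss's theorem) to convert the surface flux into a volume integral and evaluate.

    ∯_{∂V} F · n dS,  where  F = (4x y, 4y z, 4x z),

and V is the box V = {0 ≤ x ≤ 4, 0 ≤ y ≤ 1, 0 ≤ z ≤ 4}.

By the divergence theorem,

    ∯_{∂V} F · n dS = ∭_V (∇ · F) dV.

Compute the divergence:
    ∇ · F = ∂F_x/∂x + ∂F_y/∂y + ∂F_z/∂z = 4y + 4z + 4x = 4x + 4y + 4z.

V is a rectangular box, so dV = dx dy dz with 0 ≤ x ≤ 4, 0 ≤ y ≤ 1, 0 ≤ z ≤ 4.

Integrate (4x + 4y + 4z) over V as an iterated integral:

    ∭_V (∇·F) dV = ∫_0^{4} ∫_0^{1} ∫_0^{4} (4x + 4y + 4z) dz dy dx.

Inner (z from 0 to 4): 16x + 16y + 32.
Middle (y from 0 to 1): 16x + 40.
Outer (x from 0 to 4): 288.

Therefore ∯_{∂V} F · n dS = 288.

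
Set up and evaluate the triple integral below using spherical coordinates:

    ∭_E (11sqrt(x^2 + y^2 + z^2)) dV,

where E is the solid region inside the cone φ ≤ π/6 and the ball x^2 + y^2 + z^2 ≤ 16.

In spherical coordinates, x = ρ sin(φ) cos(θ), y = ρ sin(φ) sin(θ), z = ρ cos(φ), and dV = ρ^2 sin(φ) dρ dφ dθ.

The integrand becomes 11ρ, so

    ∭_E (11sqrt(x^2 + y^2 + z^2)) dV = ∫_{0}^{2π} ∫_{0}^{π/6} ∫_{0}^{4} (11ρ) · ρ^2 sin(φ) dρ dφ dθ.

Inner (ρ): 704sin(φ).
Middle (φ): 704 - 352sqrt(3).
Outer (θ): 704π (2 - sqrt(3)).

Therefore the triple integral equals 704π (2 - sqrt(3)).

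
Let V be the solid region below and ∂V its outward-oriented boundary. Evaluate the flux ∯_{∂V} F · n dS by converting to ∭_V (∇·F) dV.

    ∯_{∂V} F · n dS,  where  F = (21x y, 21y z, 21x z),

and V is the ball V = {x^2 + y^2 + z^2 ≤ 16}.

By the divergence theorem,

    ∯_{∂V} F · n dS = ∭_V (∇ · F) dV.

Compute the divergence:
    ∇ · F = ∂F_x/∂x + ∂F_y/∂y + ∂F_z/∂z = 21y + 21z + 21x = 21x + 21y + 21z.

In spherical coordinates, x = ρ sin(φ) cos(θ), y = ρ sin(φ) sin(θ), z = ρ cos(φ), dV = ρ^2 sin(φ) dρ dφ dθ, with 0 ≤ ρ ≤ 4, 0 ≤ φ ≤ π, 0 ≤ θ ≤ 2π.

The integrand, after substitution and multiplying by the volume element, becomes (21ρ (sqrt(2)sin(φ)sin(θ + π/4) + cos(φ))) · ρ^2 sin(φ), so

    ∭_V (∇·F) dV = ∫_0^{2π} ∫_0^{π} ∫_0^{4} (21ρ (sqrt(2)sin(φ)sin(θ + π/4) + cos(φ))) · ρ^2 sin(φ) dρ dφ dθ.

Inner (ρ from 0 to 4): 1344(sqrt(2)sin(φ)sin(θ + π/4) + cos(φ))sin(φ).
Middle (φ from 0 to π): 672sqrt(2)π sin(θ + π/4).
Outer (θ from 0 to 2π): 0.

Therefore ∯_{∂V} F · n dS = 0.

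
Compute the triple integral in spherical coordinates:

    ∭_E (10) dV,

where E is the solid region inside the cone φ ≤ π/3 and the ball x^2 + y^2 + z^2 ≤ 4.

In spherical coordinates, x = ρ sin(φ) cos(θ), y = ρ sin(φ) sin(θ), z = ρ cos(φ), and dV = ρ^2 sin(φ) dρ dφ dθ.

The integrand becomes 10, so

    ∭_E (10) dV = ∫_{0}^{2π} ∫_{0}^{π/3} ∫_{0}^{2} (10) · ρ^2 sin(φ) dρ dφ dθ.

Inner (ρ): 80sin(φ)/3.
Middle (φ): 40/3.
Outer (θ): 80π/3.

Therefore the triple integral equals 80π/3.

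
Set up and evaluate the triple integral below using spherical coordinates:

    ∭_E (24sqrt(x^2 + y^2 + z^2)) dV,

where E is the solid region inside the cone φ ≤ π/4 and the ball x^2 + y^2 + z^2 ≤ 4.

In spherical coordinates, x = ρ sin(φ) cos(θ), y = ρ sin(φ) sin(θ), z = ρ cos(φ), and dV = ρ^2 sin(φ) dρ dφ dθ.

The integrand becomes 24ρ, so

    ∭_E (24sqrt(x^2 + y^2 + z^2)) dV = ∫_{0}^{2π} ∫_{0}^{π/4} ∫_{0}^{2} (24ρ) · ρ^2 sin(φ) dρ dφ dθ.

Inner (ρ): 96sin(φ).
Middle (φ): 96 - 48sqrt(2).
Outer (θ): 96π (2 - sqrt(2)).

Therefore the triple integral equals 96π (2 - sqrt(2)).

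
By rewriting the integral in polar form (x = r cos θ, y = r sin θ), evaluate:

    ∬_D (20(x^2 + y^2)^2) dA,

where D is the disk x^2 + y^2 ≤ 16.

The region D is 0 ≤ r ≤ 4, 0 ≤ θ ≤ 2π in polar coordinates, where x = r cos(θ), y = r sin(θ), and dA = r dr dθ.

Under the substitution, the integrand becomes 20r^4, so

    ∬_D (20(x^2 + y^2)^2) dA = ∫_{0}^{2π} ∫_{0}^{4} (20r^4) · r dr dθ.

Inner integral (in r): ∫_{0}^{4} (20r^4) · r dr = 40960/3.

Outer integral (in θ): ∫_{0}^{2π} (40960/3) dθ = 81920π/3.

Therefore ∬_D (20(x^2 + y^2)^2) dA = 81920π/3.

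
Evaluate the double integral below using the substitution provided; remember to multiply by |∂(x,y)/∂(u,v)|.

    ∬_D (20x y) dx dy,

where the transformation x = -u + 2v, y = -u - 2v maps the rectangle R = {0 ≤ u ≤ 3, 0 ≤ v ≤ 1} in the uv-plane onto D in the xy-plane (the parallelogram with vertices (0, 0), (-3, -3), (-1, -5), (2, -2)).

Compute the Jacobian determinant of (x, y) with respect to (u, v):

    ∂(x,y)/∂(u,v) = | -1  2 | = (-1)(-2) - (2)(-1) = 4.
                   | -1  -2 |

Its absolute value is |J| = 4 (the area scaling factor).

Substituting x = -u + 2v, y = -u - 2v into the integrand,

    20x y → 20u^2 - 80v^2,

so the integral becomes

    ∬_R (20u^2 - 80v^2) · |J| du dv = ∫_0^3 ∫_0^1 (80u^2 - 320v^2) dv du.

Inner (v): 80u^2 - 320/3.
Outer (u): 400.

Therefore ∬_D (20x y) dx dy = 400.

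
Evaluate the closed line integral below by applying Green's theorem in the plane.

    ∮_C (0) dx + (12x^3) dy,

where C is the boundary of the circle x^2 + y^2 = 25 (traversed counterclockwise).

Green's theorem converts the closed line integral into a double integral over the enclosed region D:

    ∮_C P dx + Q dy = ∬_D (∂Q/∂x - ∂P/∂y) dA.

Here P = 0, Q = 12x^3, so

    ∂Q/∂x = 36x^2,    ∂P/∂y = 0,
    ∂Q/∂x - ∂P/∂y = 36x^2.

D is the region x^2 + y^2 ≤ 25. Evaluating the double integral:

In polar coordinates (x = r cos θ, y = r sin θ, dA = r dr dθ) the integrand becomes 36r^2cos(θ)^2, so

    ∬_D (36x^2) dA = ∫_0^{2π} ∫_0^{5} (36r^2cos(θ)^2) · r dr dθ.

Inner (r from 0 to 5): 5625cos(θ)^2.
Outer (θ from 0 to 2π): 5625π.

Therefore ∮_C P dx + Q dy = 5625π.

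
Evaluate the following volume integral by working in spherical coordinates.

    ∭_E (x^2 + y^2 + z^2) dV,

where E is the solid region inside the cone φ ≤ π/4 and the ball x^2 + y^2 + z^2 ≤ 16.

In spherical coordinates, x = ρ sin(φ) cos(θ), y = ρ sin(φ) sin(θ), z = ρ cos(φ), and dV = ρ^2 sin(φ) dρ dφ dθ.

The integrand becomes ρ^2, so

    ∭_E (x^2 + y^2 + z^2) dV = ∫_{0}^{2π} ∫_{0}^{π/4} ∫_{0}^{4} (ρ^2) · ρ^2 sin(φ) dρ dφ dθ.

Inner (ρ): 1024sin(φ)/5.
Middle (φ): 1024/5 - 512sqrt(2)/5.
Outer (θ): 1024π (2 - sqrt(2))/5.

Therefore the triple integral equals 1024π (2 - sqrt(2))/5.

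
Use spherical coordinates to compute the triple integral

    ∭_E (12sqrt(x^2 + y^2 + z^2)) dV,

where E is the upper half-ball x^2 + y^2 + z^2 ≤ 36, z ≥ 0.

In spherical coordinates, x = ρ sin(φ) cos(θ), y = ρ sin(φ) sin(θ), z = ρ cos(φ), and dV = ρ^2 sin(φ) dρ dφ dθ.

The integrand becomes 12ρ, so

    ∭_E (12sqrt(x^2 + y^2 + z^2)) dV = ∫_{0}^{2π} ∫_{0}^{π/2} ∫_{0}^{6} (12ρ) · ρ^2 sin(φ) dρ dφ dθ.

Inner (ρ): 3888sin(φ).
Middle (φ): 3888.
Outer (θ): 7776π.

Therefore the triple integral equals 7776π.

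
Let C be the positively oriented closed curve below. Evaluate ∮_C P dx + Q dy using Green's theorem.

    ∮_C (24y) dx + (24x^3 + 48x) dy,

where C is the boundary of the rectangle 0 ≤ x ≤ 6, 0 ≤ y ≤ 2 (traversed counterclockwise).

Green's theorem converts the closed line integral into a double integral over the enclosed region D:

    ∮_C P dx + Q dy = ∬_D (∂Q/∂x - ∂P/∂y) dA.

Here P = 24y, Q = 24x^3 + 48x, so

    ∂Q/∂x = 72x^2 + 48,    ∂P/∂y = 24,
    ∂Q/∂x - ∂P/∂y = 72x^2 + 24.

D is the region 0 ≤ x ≤ 6, 0 ≤ y ≤ 2. Evaluating the double integral:

    ∬_D (72x^2 + 24) dA = ∫_0^{6} ∫_0^{2} (72x^2 + 24) dy dx.

Inner (y from 0 to 2): 144x^2 + 48.
Outer (x from 0 to 6): 10656.

Therefore ∮_C P dx + Q dy = 10656.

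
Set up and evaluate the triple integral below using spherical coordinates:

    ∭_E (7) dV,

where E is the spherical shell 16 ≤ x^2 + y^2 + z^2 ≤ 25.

In spherical coordinates, x = ρ sin(φ) cos(θ), y = ρ sin(φ) sin(θ), z = ρ cos(φ), and dV = ρ^2 sin(φ) dρ dφ dθ.

The integrand becomes 7, so

    ∭_E (7) dV = ∫_{0}^{2π} ∫_{0}^{π} ∫_{4}^{5} (7) · ρ^2 sin(φ) dρ dφ dθ.

Inner (ρ): 427sin(φ)/3.
Middle (φ): 854/3.
Outer (θ): 1708π/3.

Therefore the triple integral equals 1708π/3.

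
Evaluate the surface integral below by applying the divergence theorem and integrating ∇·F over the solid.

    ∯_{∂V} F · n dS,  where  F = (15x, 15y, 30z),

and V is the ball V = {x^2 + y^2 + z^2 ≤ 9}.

By the divergence theorem,

    ∯_{∂V} F · n dS = ∭_V (∇ · F) dV.

Compute the divergence:
    ∇ · F = ∂F_x/∂x + ∂F_y/∂y + ∂F_z/∂z = 15 + 15 + 30 = 60.

In spherical coordinates, x = ρ sin(φ) cos(θ), y = ρ sin(φ) sin(θ), z = ρ cos(φ), dV = ρ^2 sin(φ) dρ dφ dθ, with 0 ≤ ρ ≤ 3, 0 ≤ φ ≤ π, 0 ≤ θ ≤ 2π.

The integrand, after substitution and multiplying by the volume element, becomes (60) · ρ^2 sin(φ), so

    ∭_V (∇·F) dV = ∫_0^{2π} ∫_0^{π} ∫_0^{3} (60) · ρ^2 sin(φ) dρ dφ dθ.

Inner (ρ from 0 to 3): 540sin(φ).
Middle (φ from 0 to π): 1080.
Outer (θ from 0 to 2π): 2160π.

Therefore ∯_{∂V} F · n dS = 2160π.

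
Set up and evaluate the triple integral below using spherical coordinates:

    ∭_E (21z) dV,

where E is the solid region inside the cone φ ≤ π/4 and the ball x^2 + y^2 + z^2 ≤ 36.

In spherical coordinates, x = ρ sin(φ) cos(θ), y = ρ sin(φ) sin(θ), z = ρ cos(φ), and dV = ρ^2 sin(φ) dρ dφ dθ.

The integrand becomes 21ρ cos(φ), so

    ∭_E (21z) dV = ∫_{0}^{2π} ∫_{0}^{π/4} ∫_{0}^{6} (21ρ cos(φ)) · ρ^2 sin(φ) dρ dφ dθ.

Inner (ρ): 3402sin(2φ).
Middle (φ): 1701.
Outer (θ): 3402π.

Therefore the triple integral equals 3402π.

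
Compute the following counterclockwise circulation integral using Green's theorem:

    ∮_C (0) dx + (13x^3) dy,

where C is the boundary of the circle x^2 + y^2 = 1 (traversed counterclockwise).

Green's theorem converts the closed line integral into a double integral over the enclosed region D:

    ∮_C P dx + Q dy = ∬_D (∂Q/∂x - ∂P/∂y) dA.

Here P = 0, Q = 13x^3, so

    ∂Q/∂x = 39x^2,    ∂P/∂y = 0,
    ∂Q/∂x - ∂P/∂y = 39x^2.

D is the region x^2 + y^2 ≤ 1. Evaluating the double integral:

In polar coordinates (x = r cos θ, y = r sin θ, dA = r dr dθ) the integrand becomes 39r^2cos(θ)^2, so

    ∬_D (39x^2) dA = ∫_0^{2π} ∫_0^{1} (39r^2cos(θ)^2) · r dr dθ.

Inner (r from 0 to 1): 39cos(θ)^2/4.
Outer (θ from 0 to 2π): 39π/4.

Therefore ∮_C P dx + Q dy = 39π/4.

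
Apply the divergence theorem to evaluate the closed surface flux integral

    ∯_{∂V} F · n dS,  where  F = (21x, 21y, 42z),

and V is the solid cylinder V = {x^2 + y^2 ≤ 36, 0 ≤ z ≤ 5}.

By the divergence theorem,

    ∯_{∂V} F · n dS = ∭_V (∇ · F) dV.

Compute the divergence:
    ∇ · F = ∂F_x/∂x + ∂F_y/∂y + ∂F_z/∂z = 21 + 21 + 42 = 84.

In cylindrical coordinates, x = r cos(θ), y = r sin(θ), z = z, dV = r dr dθ dz, with 0 ≤ r ≤ 6, 0 ≤ θ ≤ 2π, 0 ≤ z ≤ 5.

The integrand, after substitution and multiplying by the volume element, becomes (84) · r, so

    ∭_V (∇·F) dV = ∫_0^{2π} ∫_0^{6} ∫_0^{5} (84) · r dz dr dθ.

Inner (z from 0 to 5): 420r.
Middle (r from 0 to 6): 7560.
Outer (θ from 0 to 2π): 15120π.

Therefore ∯_{∂V} F · n dS = 15120π.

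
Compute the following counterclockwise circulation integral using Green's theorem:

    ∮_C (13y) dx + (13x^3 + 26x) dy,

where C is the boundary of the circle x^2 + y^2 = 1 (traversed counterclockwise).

Green's theorem converts the closed line integral into a double integral over the enclosed region D:

    ∮_C P dx + Q dy = ∬_D (∂Q/∂x - ∂P/∂y) dA.

Here P = 13y, Q = 13x^3 + 26x, so

    ∂Q/∂x = 39x^2 + 26,    ∂P/∂y = 13,
    ∂Q/∂x - ∂P/∂y = 39x^2 + 13.

D is the region x^2 + y^2 ≤ 1. Evaluating the double integral:

In polar coordinates (x = r cos θ, y = r sin θ, dA = r dr dθ) the integrand becomes 39r^2cos(θ)^2 + 13, so

    ∬_D (39x^2 + 13) dA = ∫_0^{2π} ∫_0^{1} (39r^2cos(θ)^2 + 13) · r dr dθ.

Inner (r from 0 to 1): 39cos(θ)^2/4 + 13/2.
Outer (θ from 0 to 2π): 91π/4.

Therefore ∮_C P dx + Q dy = 91π/4.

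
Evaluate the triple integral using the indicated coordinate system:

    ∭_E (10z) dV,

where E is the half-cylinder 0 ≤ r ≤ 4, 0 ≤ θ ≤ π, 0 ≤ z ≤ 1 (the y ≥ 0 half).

In cylindrical coordinates, x = r cos(θ), y = r sin(θ), z = z, and dV = r dr dθ dz.

The integrand becomes 10z, so

    ∭_E (10z) dV = ∫_{0}^{π} ∫_{0}^{4} ∫_{0}^{1} (10z) · r dz dr dθ.

Inner (z): 5r.
Middle (r from 0 to 4): 40.
Outer (θ): 40π.

Therefore the triple integral equals 40π.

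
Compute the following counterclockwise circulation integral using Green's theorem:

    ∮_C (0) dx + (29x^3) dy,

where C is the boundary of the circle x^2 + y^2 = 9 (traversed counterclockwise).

Green's theorem converts the closed line integral into a double integral over the enclosed region D:

    ∮_C P dx + Q dy = ∬_D (∂Q/∂x - ∂P/∂y) dA.

Here P = 0, Q = 29x^3, so

    ∂Q/∂x = 87x^2,    ∂P/∂y = 0,
    ∂Q/∂x - ∂P/∂y = 87x^2.

D is the region x^2 + y^2 ≤ 9. Evaluating the double integral:

In polar coordinates (x = r cos θ, y = r sin θ, dA = r dr dθ) the integrand becomes 87r^2cos(θ)^2, so

    ∬_D (87x^2) dA = ∫_0^{2π} ∫_0^{3} (87r^2cos(θ)^2) · r dr dθ.

Inner (r from 0 to 3): 7047cos(θ)^2/4.
Outer (θ from 0 to 2π): 7047π/4.

Therefore ∮_C P dx + Q dy = 7047π/4.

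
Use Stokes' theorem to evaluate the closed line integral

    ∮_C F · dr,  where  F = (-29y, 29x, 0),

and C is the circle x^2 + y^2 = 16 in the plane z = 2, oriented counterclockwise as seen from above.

Let S be the flat disk x^2 + y^2 ≤ 16 in the plane z = 2, with upward unit normal n̂ = ẑ. By Stokes' theorem,

    ∮_C F · dr = ∬_S (∇ × F) · n̂ dS = ∬_D (curl F)_z dA,

where D is the disk x^2 + y^2 ≤ 16.

Compute the curl of F = (-29y, 29x, 0):
    (∇ × F)_x = ∂F_z/∂y - ∂F_y/∂z = 0,
    (∇ × F)_y = ∂F_x/∂z - ∂F_z/∂x = 0,
    (∇ × F)_z = ∂F_y/∂x - ∂F_x/∂y = 58.

On z = 2, (curl F)_z = 58.

Convert to polar (x = r cos θ, y = r sin θ, dA = r dr dθ); the integrand becomes 58, so

    ∬_D (curl F)_z dA = ∫_0^{2π} ∫_0^{4} (58) · r dr dθ.

Inner (r from 0 to 4): 464.
Outer (θ from 0 to 2π): 928π.

Therefore ∮_C F · dr = 928π.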